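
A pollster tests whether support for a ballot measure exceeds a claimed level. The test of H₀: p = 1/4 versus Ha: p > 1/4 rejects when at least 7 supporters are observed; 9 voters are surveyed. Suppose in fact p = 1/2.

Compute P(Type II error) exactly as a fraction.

β = P(fail to reject H₀ | Ha true) = P(Y ≤ 6 | p = 1/2), Y ~ Binomial(9, 1/2).
Summing C(9,j)·(1/2)^j·(1/2)^{9-j} for j = 0..6 gives 233/256.

233/256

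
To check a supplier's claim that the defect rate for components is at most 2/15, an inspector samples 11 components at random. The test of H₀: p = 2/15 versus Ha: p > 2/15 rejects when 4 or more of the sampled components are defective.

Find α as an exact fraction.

α = P(reject H₀ | H₀ true) = P(Y ≥ 4 | p = 2/15), Y ~ Binomial(11, 2/15).
Computing the lower-tail complement: 1 − 548986775233/576650390625 = 27663615392/576650390625.

27663615392/576650390625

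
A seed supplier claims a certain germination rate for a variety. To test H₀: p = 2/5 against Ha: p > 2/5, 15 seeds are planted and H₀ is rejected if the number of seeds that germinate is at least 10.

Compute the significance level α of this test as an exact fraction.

1032510464/30517578125

The Type I error probability is α = P(K ≥ 10) computed under H₀, where K ~ Binomial(15, 2/5).
Adding the binomial terms for j = 10 through 15 with p = 2/5 yields 1032510464/30517578125.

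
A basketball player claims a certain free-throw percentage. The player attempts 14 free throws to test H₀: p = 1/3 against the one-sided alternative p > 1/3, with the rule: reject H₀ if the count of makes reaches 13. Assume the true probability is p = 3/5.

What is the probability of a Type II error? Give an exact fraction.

Under the alternative p = 3/5, S ~ Binomial(14, 3/5); β is the probability the test does not reject, P(S < 13).
Equivalently, β = 1 − P(S ≥ 13) = 6054091612/6103515625.

6054091612/6103515625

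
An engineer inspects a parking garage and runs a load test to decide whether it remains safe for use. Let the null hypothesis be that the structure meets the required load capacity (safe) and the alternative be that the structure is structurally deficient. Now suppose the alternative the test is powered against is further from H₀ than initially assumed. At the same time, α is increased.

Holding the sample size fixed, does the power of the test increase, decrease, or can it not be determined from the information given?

A bigger departure from H₀ is easier for the test to detect, so it fails to reject less often. Relaxing α lowers the evidence threshold; under Ha, outcomes that previously fell short now trigger rejection. Both changes push β in the same direction.
Since power = 1 − β and β decreases, power increases.

It increases.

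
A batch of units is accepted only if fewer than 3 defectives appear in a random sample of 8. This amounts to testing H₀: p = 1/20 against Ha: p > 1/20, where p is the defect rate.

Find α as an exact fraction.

The significance level is the probability, assuming p = 1/20, of seeing 3 or more defectives in 8 draws.
α = 1 − P(S ≤ 2) = 1 − 25451821621/25600000000 = 148178379/25600000000.

148178379/25600000000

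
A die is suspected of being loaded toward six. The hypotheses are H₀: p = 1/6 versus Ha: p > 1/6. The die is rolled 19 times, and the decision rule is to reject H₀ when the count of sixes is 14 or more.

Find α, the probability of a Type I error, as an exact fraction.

α = P(reject H₀ | H₀ true) = P(Y ≥ 14 | p = 1/6), with Y ~ Binomial(19, 1/6).
P(Y ≥ 14) = Σ_{j=14}^{19} C(19,j)·(1/6)^j·(5/6)^{19-j} = 1620229/25389989167104.

1620229/25389989167104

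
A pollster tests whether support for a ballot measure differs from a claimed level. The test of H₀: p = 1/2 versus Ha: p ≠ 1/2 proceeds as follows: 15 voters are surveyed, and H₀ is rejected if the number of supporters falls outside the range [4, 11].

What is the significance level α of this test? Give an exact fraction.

α = P(K ≤ 3 or K ≥ 12 | p = 1/2), K ~ Binomial(15, 1/2).
The two tails are symmetric, so α = 2·(1 + 15 + 105 + 455)/2^15 = 1152/32768 = 9/256.

9/256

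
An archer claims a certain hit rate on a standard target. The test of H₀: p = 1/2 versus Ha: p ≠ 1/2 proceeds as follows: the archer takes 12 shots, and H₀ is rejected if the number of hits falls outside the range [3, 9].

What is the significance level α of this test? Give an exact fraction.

79/2048

The significance level is the null-hypothesis probability of the rejection region {≤2} ∪ {≥10}.
Each tail has probability (1 + 12 + 66)/4096; doubling gives α = 158/4096 = 79/2048.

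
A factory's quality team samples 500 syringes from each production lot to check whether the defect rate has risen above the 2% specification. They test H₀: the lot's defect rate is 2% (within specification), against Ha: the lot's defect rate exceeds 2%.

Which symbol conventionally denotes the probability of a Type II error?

β

P(Type II error) = P(fail to reject H₀ | H₀ false) = β.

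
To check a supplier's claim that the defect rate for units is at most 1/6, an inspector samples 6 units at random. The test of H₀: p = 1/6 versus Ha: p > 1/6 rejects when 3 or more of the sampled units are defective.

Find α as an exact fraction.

1453/23328

The significance level is the probability, assuming p = 1/6, of seeing 3 or more defectives in 6 draws.
Via the complement, α = 1 − Σ_{j=0}^{2} C(6,j)(1/6)^j(5/6)^{6-j} = 1453/23328.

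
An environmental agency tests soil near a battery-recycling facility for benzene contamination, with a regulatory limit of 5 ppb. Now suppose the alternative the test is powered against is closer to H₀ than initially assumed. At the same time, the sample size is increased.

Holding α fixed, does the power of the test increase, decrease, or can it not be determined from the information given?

Cannot be determined from the information given.

The first change alone would make β increase; the second alone would make β decrease. Which effect dominates depends on the magnitudes, which are not given.
Since power = 1 − β, the effect on power is likewise indeterminate.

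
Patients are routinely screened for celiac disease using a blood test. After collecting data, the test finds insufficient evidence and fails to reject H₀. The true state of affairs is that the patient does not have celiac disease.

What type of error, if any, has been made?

Neither — the decision is correct.

The conventional null hypothesis here is that the patient does not have celiac disease.
The test retained a true H₀ — the decision matches the true state.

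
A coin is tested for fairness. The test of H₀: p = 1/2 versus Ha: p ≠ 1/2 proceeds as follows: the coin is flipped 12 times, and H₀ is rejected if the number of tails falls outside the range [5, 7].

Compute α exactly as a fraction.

397/1024

Under H₀, K ~ Binomial(12, 1/2); α is the probability of landing in either tail, P(K ≤ 4) + P(K ≥ 8).
By symmetry, α = 2·P(K ≤ 4) = 2·(1 + 12 + 66 + 220 + 495)/4096 = 1588/4096 = 397/1024.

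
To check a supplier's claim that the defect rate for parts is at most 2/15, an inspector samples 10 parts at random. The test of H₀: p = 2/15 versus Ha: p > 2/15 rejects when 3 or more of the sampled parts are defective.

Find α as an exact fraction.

The significance level is the probability, assuming p = 2/15, of seeing 3 or more defectives in 10 draws.
α = 1 − P(X ≤ 2) = 1 − 165593336363/192216796875 = 26623460512/192216796875.

26623460512/192216796875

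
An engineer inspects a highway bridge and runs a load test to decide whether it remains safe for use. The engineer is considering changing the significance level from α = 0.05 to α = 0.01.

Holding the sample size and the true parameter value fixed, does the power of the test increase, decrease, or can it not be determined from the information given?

A smaller α moves the rejection region further into the tail. With the alternative true, more outcomes now fall outside the rejection region, so failing to reject becomes more likely.
Since power = 1 − β and β increases, power decreases.

It decreases.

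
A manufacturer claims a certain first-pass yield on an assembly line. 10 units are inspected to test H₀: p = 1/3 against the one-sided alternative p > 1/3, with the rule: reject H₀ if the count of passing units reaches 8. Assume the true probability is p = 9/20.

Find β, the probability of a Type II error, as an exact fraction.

A Type II error is failing to reject when Ha holds: with p = 9/20, β = P(X ≤ 7).
Equivalently, β = 1 − P(X ≥ 8) = 2489876891491/2560000000000.

2489876891491/2560000000000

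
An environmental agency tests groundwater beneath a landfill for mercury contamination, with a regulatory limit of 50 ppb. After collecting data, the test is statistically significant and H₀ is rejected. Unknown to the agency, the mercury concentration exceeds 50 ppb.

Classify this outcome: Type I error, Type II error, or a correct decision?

The conventional null hypothesis here is that the mercury concentration is at or below 50 ppb (safe).
The test rejected a false H₀ — the decision matches the true state.

No error — this is a correct decision.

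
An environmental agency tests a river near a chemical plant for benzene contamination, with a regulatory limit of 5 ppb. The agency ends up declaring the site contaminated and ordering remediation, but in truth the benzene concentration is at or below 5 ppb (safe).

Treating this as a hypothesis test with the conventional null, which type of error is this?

The null hypothesis here is that the benzene concentration is at or below 5 ppb (safe).
'Declaring the site contaminated and ordering remediation' corresponds to rejecting H₀.
H₀ was rejected but H₀ is true — a Type I error (false positive).

Type I error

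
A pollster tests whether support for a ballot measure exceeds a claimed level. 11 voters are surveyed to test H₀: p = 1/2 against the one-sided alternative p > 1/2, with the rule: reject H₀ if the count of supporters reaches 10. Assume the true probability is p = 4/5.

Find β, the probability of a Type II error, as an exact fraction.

Under the alternative p = 4/5, K ~ Binomial(11, 4/5); β is the probability the test does not reject, P(K < 10).
Equivalently, β = 1 − P(K ≥ 10) = 6619897/9765625.

6619897/9765625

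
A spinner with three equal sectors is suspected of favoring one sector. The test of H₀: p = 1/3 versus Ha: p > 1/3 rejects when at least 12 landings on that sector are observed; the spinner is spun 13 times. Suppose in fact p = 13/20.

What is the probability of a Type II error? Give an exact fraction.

9937124893407747/10240000000000000

A Type II error is failing to reject when Ha holds: with p = 13/20, β = P(X ≤ 11).
Adding the binomial probabilities P(X=0)+…+P(X=11) at p = 13/20 gives 9937124893407747/10240000000000000.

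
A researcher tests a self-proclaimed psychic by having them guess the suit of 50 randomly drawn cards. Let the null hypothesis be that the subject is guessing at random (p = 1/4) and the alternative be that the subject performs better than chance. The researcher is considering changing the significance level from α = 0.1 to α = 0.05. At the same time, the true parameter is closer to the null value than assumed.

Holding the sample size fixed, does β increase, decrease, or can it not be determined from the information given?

Lowering α raises the bar for rejection; under Ha, the test now fails to reject on outcomes it previously would have rejected. A smaller departure from H₀ means the test statistic under Ha is distributed closer to where it would be under H₀; rejection becomes less likely. Both changes push β in the same direction.

It increases.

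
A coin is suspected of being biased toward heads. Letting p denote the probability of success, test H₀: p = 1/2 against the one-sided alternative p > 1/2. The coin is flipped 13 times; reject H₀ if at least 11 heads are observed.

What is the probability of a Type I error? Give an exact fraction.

The Type I error probability is α = P(X ≥ 11) computed under H₀, where X ~ Binomial(13, 1/2).
P(X ≥ 11) = [C(13,11) + C(13,12) + C(13,13)] / 2^13 = (78 + 13 + 1) / 8192 = 92/8192 = 23/2048.

23/2048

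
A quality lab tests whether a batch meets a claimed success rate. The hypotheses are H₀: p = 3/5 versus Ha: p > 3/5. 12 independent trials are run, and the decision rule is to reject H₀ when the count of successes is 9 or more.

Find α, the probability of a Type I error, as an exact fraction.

11002797/48828125

Under H₀, Y ~ Binomial(12, 3/5), and α = P(Y ≥ 9).
P(Y ≥ 9) = Σ_{j=9}^{12} C(12,j)·(3/5)^j·(2/5)^{12-j} = 11002797/48828125.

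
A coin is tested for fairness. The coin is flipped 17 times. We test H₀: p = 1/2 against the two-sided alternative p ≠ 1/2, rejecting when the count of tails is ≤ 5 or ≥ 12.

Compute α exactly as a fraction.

4701/32768

α = P(S ≤ 5 or S ≥ 12 | p = 1/2), S ~ Binomial(17, 1/2).
Each tail has probability (1 + 17 + 136 + 680 + 2380 + 6188)/131072; doubling gives α = 18804/131072 = 4701/32768.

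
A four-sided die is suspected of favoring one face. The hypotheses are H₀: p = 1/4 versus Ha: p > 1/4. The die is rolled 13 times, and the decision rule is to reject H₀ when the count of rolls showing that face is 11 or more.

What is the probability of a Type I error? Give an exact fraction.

371/33554432

α = P(reject H₀ | H₀ true) = P(X ≥ 11 | p = 1/4), with X ~ Binomial(13, 1/4).
Summing C(13,j)(1/4)^j(3/4)^{13−j} for j = 11,…,13 gives 371/33554432.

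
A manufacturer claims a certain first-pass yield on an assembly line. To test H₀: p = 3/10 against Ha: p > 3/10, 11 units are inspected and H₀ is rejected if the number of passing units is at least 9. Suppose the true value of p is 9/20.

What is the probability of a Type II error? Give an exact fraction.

8070737386943/8192000000000

β = P(fail to reject H₀ | Ha true) = P(X ≤ 8 | p = 9/20), X ~ Binomial(11, 9/20).
Summing C(11,j)·(9/20)^j·(11/20)^{11-j} for j = 0..8 gives 8070737386943/8192000000000.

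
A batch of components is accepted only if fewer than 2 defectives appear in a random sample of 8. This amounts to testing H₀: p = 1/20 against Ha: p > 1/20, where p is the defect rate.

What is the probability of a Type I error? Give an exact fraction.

1465463047/25600000000

Under H₀, K ~ Binomial(8, 1/20); the Type I error rate is P(K ≥ 2).
Computing the lower-tail complement: 1 − 24134536953/25600000000 = 1465463047/25600000000.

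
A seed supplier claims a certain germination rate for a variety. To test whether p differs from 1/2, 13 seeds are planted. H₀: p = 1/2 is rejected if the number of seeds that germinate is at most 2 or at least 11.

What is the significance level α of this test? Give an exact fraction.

23/1024

The significance level is the null-hypothesis probability of the rejection region {≤2} ∪ {≥11}.
By symmetry, α = 2·P(Y ≤ 2) = 2·(1 + 13 + 78)/8192 = 184/8192 = 23/1024.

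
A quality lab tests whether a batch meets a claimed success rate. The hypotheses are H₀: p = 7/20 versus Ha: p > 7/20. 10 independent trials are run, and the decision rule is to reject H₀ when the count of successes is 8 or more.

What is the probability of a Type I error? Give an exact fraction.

12342438941/2560000000000

The Type I error probability is α = P(Y ≥ 8) computed under H₀, where Y ~ Binomial(10, 7/20).
Summing C(10,j)(7/20)^j(13/20)^{10−j} for j = 8,…,10 gives 12342438941/2560000000000.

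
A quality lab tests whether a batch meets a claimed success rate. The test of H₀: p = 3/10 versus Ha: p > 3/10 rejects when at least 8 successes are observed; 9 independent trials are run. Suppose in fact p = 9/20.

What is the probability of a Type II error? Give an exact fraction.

126837738533/128000000000

β = P(fail to reject H₀ | Ha true) = P(X ≤ 7 | p = 9/20), X ~ Binomial(9, 9/20).
Equivalently, β = 1 − P(X ≥ 8) = 126837738533/128000000000.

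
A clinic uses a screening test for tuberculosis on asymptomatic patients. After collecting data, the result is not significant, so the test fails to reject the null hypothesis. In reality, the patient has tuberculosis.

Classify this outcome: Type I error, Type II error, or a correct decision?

The conventional null hypothesis here is that the patient does not have tuberculosis.
H₀ was not rejected, but H₀ is actually false.
Failing to reject a false null hypothesis is a Type II error (false negative).

Type II error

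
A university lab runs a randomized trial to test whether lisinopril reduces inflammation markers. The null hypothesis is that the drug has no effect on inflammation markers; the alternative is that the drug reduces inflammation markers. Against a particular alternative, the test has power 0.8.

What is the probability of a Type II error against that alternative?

0.2

Power = 1 − β, so β = 1 − 0.8 = 0.2.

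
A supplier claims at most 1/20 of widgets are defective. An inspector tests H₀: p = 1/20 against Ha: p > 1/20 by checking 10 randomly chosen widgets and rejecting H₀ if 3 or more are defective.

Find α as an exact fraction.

29449106891/2560000000000

The significance level is the probability, assuming p = 1/20, of seeing 3 or more defectives in 10 draws.
α = 1 − P(X ≤ 2) = 1 − 2530550893109/2560000000000 = 29449106891/2560000000000.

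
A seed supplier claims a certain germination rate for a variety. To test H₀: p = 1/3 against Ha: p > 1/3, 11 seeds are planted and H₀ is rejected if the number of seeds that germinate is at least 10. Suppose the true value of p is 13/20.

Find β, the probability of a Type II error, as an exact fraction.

A Type II error is failing to reject when Ha holds: with p = 13/20, β = P(K ≤ 9).
Equivalently, β = 1 − P(K ≥ 10) = 19239273573359/20480000000000.

19239273573359/20480000000000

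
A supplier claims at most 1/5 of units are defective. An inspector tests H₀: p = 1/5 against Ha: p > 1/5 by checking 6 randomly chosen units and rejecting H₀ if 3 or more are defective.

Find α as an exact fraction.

The significance level is the probability, assuming p = 1/5, of seeing 3 or more defectives in 6 draws.
α = 1 − P(Y ≤ 2) = 1 − 2816/3125 = 309/3125.

309/3125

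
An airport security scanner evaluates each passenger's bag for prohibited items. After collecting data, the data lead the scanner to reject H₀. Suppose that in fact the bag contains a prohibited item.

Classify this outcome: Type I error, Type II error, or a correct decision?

No error (correct decision).

The conventional null hypothesis here is that the bag contains no prohibited items.
The test rejected a false H₀ — the decision matches the true state.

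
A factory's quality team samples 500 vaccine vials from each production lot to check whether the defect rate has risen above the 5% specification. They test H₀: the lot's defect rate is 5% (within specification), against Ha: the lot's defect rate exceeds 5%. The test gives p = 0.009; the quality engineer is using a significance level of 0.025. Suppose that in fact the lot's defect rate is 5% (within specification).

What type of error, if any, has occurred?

Since p = 0.009 < α = 0.025, H₀ is rejected.
H₀ is true (actually the lot's defect rate is 5% (within specification)).
Rejecting a true H₀ is a Type I error.

Type I error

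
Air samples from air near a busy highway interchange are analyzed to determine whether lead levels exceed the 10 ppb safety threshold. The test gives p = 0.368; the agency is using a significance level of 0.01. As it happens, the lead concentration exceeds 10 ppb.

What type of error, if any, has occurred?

The conventional null hypothesis is that the lead concentration is at or below 10 ppb (safe).
Since p = 0.368 ≥ α = 0.01, H₀ is not rejected.
H₀ is false (actually the lead concentration exceeds 10 ppb).
Failing to reject a false H₀ is a Type II error.

Type II error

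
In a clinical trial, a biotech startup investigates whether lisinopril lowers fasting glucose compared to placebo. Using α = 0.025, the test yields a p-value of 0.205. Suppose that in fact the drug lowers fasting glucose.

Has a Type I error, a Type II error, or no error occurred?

Type II error

The conventional null hypothesis is that the drug has no effect on fasting glucose.
Since p = 0.205 ≥ α = 0.025, H₀ is not rejected.
H₀ is false (actually the drug lowers fasting glucose).
Failing to reject a false H₀ is a Type II error.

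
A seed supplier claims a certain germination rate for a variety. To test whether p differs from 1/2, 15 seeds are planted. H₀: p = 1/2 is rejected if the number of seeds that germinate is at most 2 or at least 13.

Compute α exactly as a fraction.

The significance level is the null-hypothesis probability of the rejection region {≤2} ∪ {≥13}.
The two tails are symmetric, so α = 2·(1 + 15 + 105)/2^15 = 242/32768 = 121/16384.

121/16384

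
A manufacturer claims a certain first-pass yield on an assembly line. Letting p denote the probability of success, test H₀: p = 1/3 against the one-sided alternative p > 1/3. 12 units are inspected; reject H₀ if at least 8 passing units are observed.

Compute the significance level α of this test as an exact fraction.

3323/177147

Under H₀, K ~ Binomial(12, 1/3), and α = P(K ≥ 8).
Summing C(12,j)(1/3)^j(2/3)^{12−j} for j = 8,…,12 gives 3323/177147.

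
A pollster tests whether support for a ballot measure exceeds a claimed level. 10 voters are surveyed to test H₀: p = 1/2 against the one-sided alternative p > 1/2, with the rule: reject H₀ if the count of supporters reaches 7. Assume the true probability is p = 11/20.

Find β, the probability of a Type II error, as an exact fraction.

1878942860721/2560000000000

Under the alternative p = 11/20, X ~ Binomial(10, 11/20); β is the probability the test does not reject, P(X < 7).
Adding the binomial probabilities P(X=0)+…+P(X=6) at p = 11/20 gives 1878942860721/2560000000000.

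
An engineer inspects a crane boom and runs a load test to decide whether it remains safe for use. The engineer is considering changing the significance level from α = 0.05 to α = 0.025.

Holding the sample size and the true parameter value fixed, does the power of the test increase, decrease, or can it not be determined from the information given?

Lowering α raises the bar for rejection; under Ha, the test now fails to reject on outcomes it previously would have rejected.
Since power = 1 − β and β increases, power decreases.

It decreases.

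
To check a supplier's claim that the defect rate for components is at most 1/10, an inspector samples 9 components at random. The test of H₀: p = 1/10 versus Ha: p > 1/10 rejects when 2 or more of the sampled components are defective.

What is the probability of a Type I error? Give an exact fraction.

Under H₀, S ~ Binomial(9, 1/10); the Type I error rate is P(S ≥ 2).
α = 1 − P(S ≤ 1) = 1 − 387420489/500000000 = 112579511/500000000.

112579511/500000000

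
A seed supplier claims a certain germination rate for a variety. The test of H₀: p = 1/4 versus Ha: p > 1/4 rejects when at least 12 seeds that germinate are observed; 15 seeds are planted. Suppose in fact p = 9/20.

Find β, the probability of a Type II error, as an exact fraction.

A Type II error is failing to reject when Ha holds: with p = 9/20, β = P(Y ≤ 11).
Equivalently, β = 1 − P(Y ≥ 12) = 8140171073330835209/8192000000000000000.

8140171073330835209/8192000000000000000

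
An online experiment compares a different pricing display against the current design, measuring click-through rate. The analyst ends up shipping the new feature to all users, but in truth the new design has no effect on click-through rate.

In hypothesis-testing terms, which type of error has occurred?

The null hypothesis here is that the new design has no effect on click-through rate.
'Shipping the new feature to all users' corresponds to rejecting H₀.
H₀ was rejected but H₀ is true — a Type I error (false positive).

Type I error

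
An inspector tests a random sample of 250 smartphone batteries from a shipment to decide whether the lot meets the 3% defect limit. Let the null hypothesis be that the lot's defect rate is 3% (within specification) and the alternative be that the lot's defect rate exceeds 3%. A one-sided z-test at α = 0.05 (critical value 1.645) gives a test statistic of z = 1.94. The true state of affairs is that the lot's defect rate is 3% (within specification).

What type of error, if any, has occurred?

Since z = 1.94 > z* = 1.645, H₀ is rejected.
H₀ is true (actually the lot's defect rate is 3% (within specification)).
Rejecting a true H₀ is a Type I error.

Type I error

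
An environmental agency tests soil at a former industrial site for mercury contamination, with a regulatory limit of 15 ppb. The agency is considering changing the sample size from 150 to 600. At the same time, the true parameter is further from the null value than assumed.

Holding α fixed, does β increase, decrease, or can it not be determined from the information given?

More data shrinks sampling variability; the test statistic under Ha concentrates further from the null value, making rejection more likely. A larger true effect moves the Ha sampling distribution further from the H₀ critical value, making rejection more likely when Ha is true. Both changes push β in the same direction.

It decreases.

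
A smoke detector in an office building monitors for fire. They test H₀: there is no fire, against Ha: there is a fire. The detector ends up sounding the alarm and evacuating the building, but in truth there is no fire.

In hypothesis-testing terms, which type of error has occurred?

Type I error

'Sounding the alarm and evacuating the building' corresponds to rejecting H₀.
H₀ was rejected but H₀ is true — a Type I error (false positive).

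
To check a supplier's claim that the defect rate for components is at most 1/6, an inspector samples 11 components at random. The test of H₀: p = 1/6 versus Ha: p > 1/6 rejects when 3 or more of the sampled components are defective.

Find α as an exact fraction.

3671303/13436928

Under H₀, S ~ Binomial(11, 1/6); the Type I error rate is P(S ≥ 3).
Computing the lower-tail complement: 1 − 9765625/13436928 = 3671303/13436928.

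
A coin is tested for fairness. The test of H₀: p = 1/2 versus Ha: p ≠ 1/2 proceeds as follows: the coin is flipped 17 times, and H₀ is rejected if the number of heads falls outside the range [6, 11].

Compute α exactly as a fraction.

α = P(Y ≤ 5 or Y ≥ 12 | p = 1/2), Y ~ Binomial(17, 1/2).
Each tail has probability (1 + 17 + 136 + 680 + 2380 + 6188)/131072; doubling gives α = 18804/131072 = 4701/32768.

4701/32768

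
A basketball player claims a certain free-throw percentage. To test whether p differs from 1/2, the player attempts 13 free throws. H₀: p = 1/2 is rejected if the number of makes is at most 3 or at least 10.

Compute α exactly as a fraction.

The significance level is the null-hypothesis probability of the rejection region {≤3} ∪ {≥10}.
Each tail has probability (1 + 13 + 78 + 286)/8192; doubling gives α = 756/8192 = 189/2048.

189/2048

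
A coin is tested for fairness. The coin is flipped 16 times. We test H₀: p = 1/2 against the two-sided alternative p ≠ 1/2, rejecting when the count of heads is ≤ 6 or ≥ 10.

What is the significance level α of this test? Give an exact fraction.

The significance level is the null-hypothesis probability of the rejection region {≤6} ∪ {≥10}.
Each tail has probability (1 + 16 + 120 + 560 + 1820 + 4368 + 8008)/65536; doubling gives α = 29786/65536 = 14893/32768.

14893/32768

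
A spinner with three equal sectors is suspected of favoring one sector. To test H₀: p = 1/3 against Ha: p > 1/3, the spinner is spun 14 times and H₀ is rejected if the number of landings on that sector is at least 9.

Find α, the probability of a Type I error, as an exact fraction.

9265/531441

α = P(reject H₀ | H₀ true) = P(Y ≥ 9 | p = 1/3), with Y ~ Binomial(14, 1/3).
Summing C(14,j)(1/3)^j(2/3)^{14−j} for j = 9,…,14 gives 9265/531441.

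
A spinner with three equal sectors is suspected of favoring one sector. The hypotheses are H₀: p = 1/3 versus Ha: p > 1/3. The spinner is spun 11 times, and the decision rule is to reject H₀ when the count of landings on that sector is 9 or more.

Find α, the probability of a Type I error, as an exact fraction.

Under H₀, K ~ Binomial(11, 1/3), and α = P(K ≥ 9).
P(K ≥ 9) = Σ_{j=9}^{11} C(11,j)·(1/3)^j·(2/3)^{11-j} = 1/729.

1/729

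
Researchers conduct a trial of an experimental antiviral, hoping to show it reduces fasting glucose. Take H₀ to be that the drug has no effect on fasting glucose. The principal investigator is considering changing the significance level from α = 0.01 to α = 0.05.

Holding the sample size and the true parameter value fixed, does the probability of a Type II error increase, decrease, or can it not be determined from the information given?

It decreases.

With a larger α the critical value moves toward the center, so more of the Ha sampling distribution lies in the rejection region.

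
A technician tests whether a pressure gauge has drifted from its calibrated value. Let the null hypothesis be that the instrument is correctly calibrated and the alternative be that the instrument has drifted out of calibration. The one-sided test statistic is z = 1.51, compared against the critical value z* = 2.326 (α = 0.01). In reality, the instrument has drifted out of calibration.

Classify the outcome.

Type II error

Since z = 1.51 ≤ z* = 2.326, H₀ is not rejected.
H₀ is false (actually the instrument has drifted out of calibration).
Failing to reject a false H₀ is a Type II error.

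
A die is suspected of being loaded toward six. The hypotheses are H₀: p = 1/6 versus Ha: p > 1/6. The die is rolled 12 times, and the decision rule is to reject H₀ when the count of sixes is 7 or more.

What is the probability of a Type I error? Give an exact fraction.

468931/362797056

α = P(reject H₀ | H₀ true) = P(S ≥ 7 | p = 1/6), with S ~ Binomial(12, 1/6).
Summing C(12,j)(1/6)^j(5/6)^{12−j} for j = 7,…,12 gives 468931/362797056.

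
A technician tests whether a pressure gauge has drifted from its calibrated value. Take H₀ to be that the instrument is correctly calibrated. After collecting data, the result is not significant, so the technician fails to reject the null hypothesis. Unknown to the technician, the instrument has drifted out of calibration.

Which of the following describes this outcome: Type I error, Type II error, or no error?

H₀ was not rejected, but H₀ is actually false.
Failing to reject a false null hypothesis is a Type II error (false negative).

Type II error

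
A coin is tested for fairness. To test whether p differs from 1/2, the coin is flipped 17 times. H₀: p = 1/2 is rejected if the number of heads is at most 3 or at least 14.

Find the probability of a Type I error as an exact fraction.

Under H₀, K ~ Binomial(17, 1/2); α is the probability of landing in either tail, P(K ≤ 3) + P(K ≥ 14).
By symmetry, α = 2·P(K ≤ 3) = 2·(1 + 17 + 136 + 680)/131072 = 1668/131072 = 417/32768.

417/32768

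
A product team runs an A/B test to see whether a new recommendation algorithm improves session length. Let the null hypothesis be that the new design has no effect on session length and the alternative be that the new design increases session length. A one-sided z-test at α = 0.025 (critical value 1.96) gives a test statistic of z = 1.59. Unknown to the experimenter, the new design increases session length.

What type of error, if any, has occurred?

Type II error

Since z = 1.59 ≤ z* = 1.96, H₀ is not rejected.
H₀ is false (actually the new design increases session length).
Failing to reject a false H₀ is a Type II error.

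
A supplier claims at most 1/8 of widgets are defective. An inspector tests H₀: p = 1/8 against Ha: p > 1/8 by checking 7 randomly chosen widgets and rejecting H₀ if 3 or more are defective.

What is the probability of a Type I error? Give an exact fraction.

97119/2097152

Under H₀, S ~ Binomial(7, 1/8); the Type I error rate is P(S ≥ 3).
Via the complement, α = 1 − Σ_{j=0}^{2} C(7,j)(1/8)^j(7/8)^{7-j} = 97119/2097152.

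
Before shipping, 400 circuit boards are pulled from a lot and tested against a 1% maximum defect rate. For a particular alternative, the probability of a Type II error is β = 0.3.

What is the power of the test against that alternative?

Power = 1 − β = 1 − 0.3 = 0.7.

0.7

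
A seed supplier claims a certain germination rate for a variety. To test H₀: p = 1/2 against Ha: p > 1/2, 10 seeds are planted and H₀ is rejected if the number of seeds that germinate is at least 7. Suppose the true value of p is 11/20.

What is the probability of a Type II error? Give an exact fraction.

β = P(fail to reject H₀ | Ha true) = P(Y ≤ 6 | p = 11/20), Y ~ Binomial(10, 11/20).
Equivalently, β = 1 − P(Y ≥ 7) = 1878942860721/2560000000000.

1878942860721/2560000000000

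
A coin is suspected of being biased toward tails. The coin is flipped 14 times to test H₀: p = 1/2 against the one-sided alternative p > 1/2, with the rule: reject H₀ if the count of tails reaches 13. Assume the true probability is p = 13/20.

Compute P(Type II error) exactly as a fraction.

A Type II error is failing to reject when Ha holds: with p = 13/20, β = P(Y ≤ 12).
Equivalently, β = 1 − P(Y ≥ 13) = 1604780863168259917/1638400000000000000.

1604780863168259917/1638400000000000000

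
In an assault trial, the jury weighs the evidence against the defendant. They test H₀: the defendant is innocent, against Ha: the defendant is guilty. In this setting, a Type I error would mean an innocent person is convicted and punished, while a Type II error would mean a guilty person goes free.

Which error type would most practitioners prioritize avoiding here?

The Type I consequence (an innocent person is convicted and punished) is more severe than the Type II consequence (a guilty person goes free).

Type I error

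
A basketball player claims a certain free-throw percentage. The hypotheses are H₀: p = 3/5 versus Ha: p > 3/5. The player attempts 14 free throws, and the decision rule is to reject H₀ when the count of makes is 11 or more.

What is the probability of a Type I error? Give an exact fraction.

Under H₀, Y ~ Binomial(14, 3/5), and α = P(Y ≥ 11).
Summing C(14,j)(3/5)^j(2/5)^{14−j} for j = 11,…,14 gives 758720601/6103515625.

758720601/6103515625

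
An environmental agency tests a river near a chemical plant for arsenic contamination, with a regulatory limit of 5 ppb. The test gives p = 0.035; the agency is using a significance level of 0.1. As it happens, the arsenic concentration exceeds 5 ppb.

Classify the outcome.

The conventional null hypothesis is that the arsenic concentration is at or below 5 ppb (safe).
Since p = 0.035 < α = 0.1, H₀ is rejected.
H₀ is false (actually the arsenic concentration exceeds 5 ppb).
The decision matches the true state — no error.

No error — this is a correct decision.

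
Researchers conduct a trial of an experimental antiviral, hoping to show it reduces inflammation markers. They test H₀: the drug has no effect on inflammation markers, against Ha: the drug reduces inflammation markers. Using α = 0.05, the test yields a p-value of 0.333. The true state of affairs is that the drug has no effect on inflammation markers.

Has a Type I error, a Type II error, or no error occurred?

Since p = 0.333 ≥ α = 0.05, H₀ is not rejected.
H₀ is true (actually the drug has no effect on inflammation markers).
The decision matches the true state — no error.

Neither — the decision is correct.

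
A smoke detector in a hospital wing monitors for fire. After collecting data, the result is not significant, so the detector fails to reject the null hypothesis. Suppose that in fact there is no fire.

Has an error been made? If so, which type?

The conventional null hypothesis here is that there is no fire.
The test retained a true H₀ — the decision matches the true state.

Neither — the decision is correct.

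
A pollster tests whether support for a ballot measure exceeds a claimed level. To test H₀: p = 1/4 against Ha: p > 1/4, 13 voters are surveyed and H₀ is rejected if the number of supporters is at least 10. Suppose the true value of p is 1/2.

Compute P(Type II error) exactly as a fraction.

A Type II error is failing to reject when Ha holds: with p = 1/2, β = P(K ≤ 9).
Equivalently, β = 1 − P(K ≥ 10) = 3907/4096.

3907/4096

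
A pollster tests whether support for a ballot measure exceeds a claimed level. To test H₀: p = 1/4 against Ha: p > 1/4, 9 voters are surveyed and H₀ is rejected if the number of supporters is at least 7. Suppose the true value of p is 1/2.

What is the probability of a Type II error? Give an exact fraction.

233/256

A Type II error is failing to reject when Ha holds: with p = 1/2, β = P(K ≤ 6).
Summing C(9,j)·(1/2)^j·(1/2)^{9-j} for j = 0..6 gives 233/256.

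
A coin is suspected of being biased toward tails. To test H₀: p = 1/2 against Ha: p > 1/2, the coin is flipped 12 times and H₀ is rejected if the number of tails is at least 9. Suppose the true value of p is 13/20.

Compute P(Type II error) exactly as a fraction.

A Type II error is failing to reject when Ha holds: with p = 13/20, β = P(K ≤ 8).
Summing C(12,j)·(13/20)^j·(7/20)^{12-j} for j = 0..8 gives 535222111290433/819200000000000.

535222111290433/819200000000000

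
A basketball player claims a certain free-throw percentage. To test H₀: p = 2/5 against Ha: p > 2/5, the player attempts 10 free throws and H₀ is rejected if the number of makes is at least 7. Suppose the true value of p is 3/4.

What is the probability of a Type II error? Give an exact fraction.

Under the alternative p = 3/4, X ~ Binomial(10, 3/4); β is the probability the test does not reject, P(X < 7).
Equivalently, β = 1 − P(X ≥ 7) = 58753/262144.

58753/262144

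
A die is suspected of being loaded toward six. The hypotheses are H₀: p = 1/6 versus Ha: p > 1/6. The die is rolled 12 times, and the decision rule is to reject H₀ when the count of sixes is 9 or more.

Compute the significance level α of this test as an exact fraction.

9737/725594112

Under H₀, K ~ Binomial(12, 1/6), and α = P(K ≥ 9).
P(K ≥ 9) = Σ_{j=9}^{12} C(12,j)·(1/6)^j·(5/6)^{12-j} = 9737/725594112.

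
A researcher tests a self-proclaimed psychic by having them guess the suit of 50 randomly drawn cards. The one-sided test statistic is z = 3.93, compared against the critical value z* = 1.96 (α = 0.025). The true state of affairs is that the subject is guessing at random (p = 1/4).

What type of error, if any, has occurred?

Type I error

The conventional null hypothesis is that the subject is guessing at random (p = 1/4).
Since z = 3.93 > z* = 1.96, H₀ is rejected.
H₀ is true (actually the subject is guessing at random (p = 1/4)).
Rejecting a true H₀ is a Type I error.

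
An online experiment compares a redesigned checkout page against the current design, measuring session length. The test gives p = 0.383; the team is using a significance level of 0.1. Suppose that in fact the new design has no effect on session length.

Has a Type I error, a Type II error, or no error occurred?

No error — this is a correct decision.

The conventional null hypothesis is that the new design has no effect on session length.
Since p = 0.383 ≥ α = 0.1, H₀ is not rejected.
H₀ is true (actually the new design has no effect on session length).
The decision matches the true state — no error.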